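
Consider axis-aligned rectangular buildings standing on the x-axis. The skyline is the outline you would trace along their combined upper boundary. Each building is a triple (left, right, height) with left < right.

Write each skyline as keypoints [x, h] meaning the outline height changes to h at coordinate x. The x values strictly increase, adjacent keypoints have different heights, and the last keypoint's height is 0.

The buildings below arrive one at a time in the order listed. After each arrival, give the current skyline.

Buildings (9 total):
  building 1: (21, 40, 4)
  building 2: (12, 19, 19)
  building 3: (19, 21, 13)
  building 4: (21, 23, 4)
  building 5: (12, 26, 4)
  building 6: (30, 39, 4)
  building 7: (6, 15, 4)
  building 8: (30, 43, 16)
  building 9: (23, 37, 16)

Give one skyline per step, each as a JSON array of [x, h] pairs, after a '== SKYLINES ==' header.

== SKYLINES ==
[[21,4],[40,0]]
[[12,19],[19,0],[21,4],[40,0]]
[[12,19],[19,13],[21,4],[40,0]]
[[12,19],[19,13],[21,4],[40,0]]
[[12,19],[19,13],[21,4],[40,0]]
[[12,19],[19,13],[21,4],[40,0]]
[[6,4],[12,19],[19,13],[21,4],[40,0]]
[[6,4],[12,19],[19,13],[21,4],[30,16],[43,0]]
[[6,4],[12,19],[19,13],[21,4],[23,16],[43,0]]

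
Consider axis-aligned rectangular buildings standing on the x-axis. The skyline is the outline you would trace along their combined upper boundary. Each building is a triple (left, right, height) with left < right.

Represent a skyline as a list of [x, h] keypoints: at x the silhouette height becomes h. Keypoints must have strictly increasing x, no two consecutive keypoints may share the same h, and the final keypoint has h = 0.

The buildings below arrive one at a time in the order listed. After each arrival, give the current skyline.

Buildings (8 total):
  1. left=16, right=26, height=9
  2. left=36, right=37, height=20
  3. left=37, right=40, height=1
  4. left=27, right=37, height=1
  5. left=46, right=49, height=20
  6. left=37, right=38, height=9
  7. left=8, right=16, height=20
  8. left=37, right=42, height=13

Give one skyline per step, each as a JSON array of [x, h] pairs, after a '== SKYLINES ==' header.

== SKYLINES ==
[[16,9],[26,0]]
[[16,9],[26,0],[36,20],[37,0]]
[[16,9],[26,0],[36,20],[37,1],[40,0]]
[[16,9],[26,0],[27,1],[36,20],[37,1],[40,0]]
[[16,9],[26,0],[27,1],[36,20],[37,1],[40,0],[46,20],[49,0]]
[[16,9],[26,0],[27,1],[36,20],[37,9],[38,1],[40,0],[46,20],[49,0]]
[[8,20],[16,9],[26,0],[27,1],[36,20],[37,9],[38,1],[40,0],[46,20],[49,0]]
[[8,20],[16,9],[26,0],[27,1],[36,20],[37,13],[42,0],[46,20],[49,0]]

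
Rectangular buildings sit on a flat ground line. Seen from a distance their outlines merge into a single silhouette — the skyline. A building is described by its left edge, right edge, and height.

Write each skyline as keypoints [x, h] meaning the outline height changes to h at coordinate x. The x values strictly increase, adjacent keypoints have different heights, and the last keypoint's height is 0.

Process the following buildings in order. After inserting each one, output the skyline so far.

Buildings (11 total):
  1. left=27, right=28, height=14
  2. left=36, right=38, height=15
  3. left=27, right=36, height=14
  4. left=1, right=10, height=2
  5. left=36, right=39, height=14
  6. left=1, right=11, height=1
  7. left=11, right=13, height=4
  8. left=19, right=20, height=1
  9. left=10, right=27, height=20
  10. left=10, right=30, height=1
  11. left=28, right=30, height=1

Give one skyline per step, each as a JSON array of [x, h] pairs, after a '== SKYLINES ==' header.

== SKYLINES ==
[[27,14],[28,0]]
[[27,14],[28,0],[36,15],[38,0]]
[[27,14],[36,15],[38,0]]
[[1,2],[10,0],[27,14],[36,15],[38,0]]
[[1,2],[10,0],[27,14],[36,15],[38,14],[39,0]]
[[1,2],[10,1],[11,0],[27,14],[36,15],[38,14],[39,0]]
[[1,2],[10,1],[11,4],[13,0],[27,14],[36,15],[38,14],[39,0]]
[[1,2],[10,1],[11,4],[13,0],[19,1],[20,0],[27,14],[36,15],[38,14],[39,0]]
[[1,2],[10,20],[27,14],[36,15],[38,14],[39,0]]
[[1,2],[10,20],[27,14],[36,15],[38,14],[39,0]]
[[1,2],[10,20],[27,14],[36,15],[38,14],[39,0]]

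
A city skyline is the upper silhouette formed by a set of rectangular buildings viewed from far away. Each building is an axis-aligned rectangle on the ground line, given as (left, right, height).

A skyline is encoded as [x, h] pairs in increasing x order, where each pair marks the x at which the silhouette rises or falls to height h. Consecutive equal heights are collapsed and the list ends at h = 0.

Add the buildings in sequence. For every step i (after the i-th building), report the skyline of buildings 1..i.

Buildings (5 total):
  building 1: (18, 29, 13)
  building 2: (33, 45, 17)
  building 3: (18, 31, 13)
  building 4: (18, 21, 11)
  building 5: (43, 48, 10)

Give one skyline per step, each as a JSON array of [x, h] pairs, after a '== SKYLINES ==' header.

== SKYLINES ==
[[18,13],[29,0]]
[[18,13],[29,0],[33,17],[45,0]]
[[18,13],[31,0],[33,17],[45,0]]
[[18,13],[31,0],[33,17],[45,0]]
[[18,13],[31,0],[33,17],[45,10],[48,0]]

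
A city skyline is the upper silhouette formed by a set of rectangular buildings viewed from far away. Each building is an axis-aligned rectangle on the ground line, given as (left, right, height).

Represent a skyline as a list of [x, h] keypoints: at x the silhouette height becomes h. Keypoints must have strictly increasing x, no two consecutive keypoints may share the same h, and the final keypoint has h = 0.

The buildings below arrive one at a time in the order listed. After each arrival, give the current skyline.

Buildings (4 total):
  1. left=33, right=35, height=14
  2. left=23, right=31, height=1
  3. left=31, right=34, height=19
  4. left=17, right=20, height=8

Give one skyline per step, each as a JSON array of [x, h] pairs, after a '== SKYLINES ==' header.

== SKYLINES ==
[[33,14],[35,0]]
[[23,1],[31,0],[33,14],[35,0]]
[[23,1],[31,19],[34,14],[35,0]]
[[17,8],[20,0],[23,1],[31,19],[34,14],[35,0]]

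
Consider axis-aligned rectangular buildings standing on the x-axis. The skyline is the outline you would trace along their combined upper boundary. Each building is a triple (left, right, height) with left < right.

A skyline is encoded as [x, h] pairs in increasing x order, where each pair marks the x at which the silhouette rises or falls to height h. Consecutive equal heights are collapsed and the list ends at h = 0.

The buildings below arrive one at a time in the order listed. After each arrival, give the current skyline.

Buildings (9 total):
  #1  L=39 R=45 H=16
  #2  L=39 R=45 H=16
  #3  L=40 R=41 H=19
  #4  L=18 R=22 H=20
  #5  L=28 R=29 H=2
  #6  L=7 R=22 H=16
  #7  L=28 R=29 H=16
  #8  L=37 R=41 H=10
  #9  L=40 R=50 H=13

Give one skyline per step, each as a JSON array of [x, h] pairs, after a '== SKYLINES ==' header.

== SKYLINES ==
[[39,16],[45,0]]
[[39,16],[45,0]]
[[39,16],[40,19],[41,16],[45,0]]
[[18,20],[22,0],[39,16],[40,19],[41,16],[45,0]]
[[18,20],[22,0],[28,2],[29,0],[39,16],[40,19],[41,16],[45,0]]
[[7,16],[18,20],[22,0],[28,2],[29,0],[39,16],[40,19],[41,16],[45,0]]
[[7,16],[18,20],[22,0],[28,16],[29,0],[39,16],[40,19],[41,16],[45,0]]
[[7,16],[18,20],[22,0],[28,16],[29,0],[37,10],[39,16],[40,19],[41,16],[45,0]]
[[7,16],[18,20],[22,0],[28,16],[29,0],[37,10],[39,16],[40,19],[41,16],[45,13],[50,0]]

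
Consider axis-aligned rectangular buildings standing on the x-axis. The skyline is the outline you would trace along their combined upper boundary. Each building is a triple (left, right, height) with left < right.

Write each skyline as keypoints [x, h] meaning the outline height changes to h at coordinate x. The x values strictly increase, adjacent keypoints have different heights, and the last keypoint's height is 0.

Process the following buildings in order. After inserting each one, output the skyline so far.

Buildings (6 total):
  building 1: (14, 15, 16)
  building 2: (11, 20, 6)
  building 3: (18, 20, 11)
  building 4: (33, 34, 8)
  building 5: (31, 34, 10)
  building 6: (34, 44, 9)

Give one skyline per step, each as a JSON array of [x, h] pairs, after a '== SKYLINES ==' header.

== SKYLINES ==
[[14,16],[15,0]]
[[11,6],[14,16],[15,6],[20,0]]
[[11,6],[14,16],[15,6],[18,11],[20,0]]
[[11,6],[14,16],[15,6],[18,11],[20,0],[33,8],[34,0]]
[[11,6],[14,16],[15,6],[18,11],[20,0],[31,10],[34,0]]
[[11,6],[14,16],[15,6],[18,11],[20,0],[31,10],[34,9],[44,0]]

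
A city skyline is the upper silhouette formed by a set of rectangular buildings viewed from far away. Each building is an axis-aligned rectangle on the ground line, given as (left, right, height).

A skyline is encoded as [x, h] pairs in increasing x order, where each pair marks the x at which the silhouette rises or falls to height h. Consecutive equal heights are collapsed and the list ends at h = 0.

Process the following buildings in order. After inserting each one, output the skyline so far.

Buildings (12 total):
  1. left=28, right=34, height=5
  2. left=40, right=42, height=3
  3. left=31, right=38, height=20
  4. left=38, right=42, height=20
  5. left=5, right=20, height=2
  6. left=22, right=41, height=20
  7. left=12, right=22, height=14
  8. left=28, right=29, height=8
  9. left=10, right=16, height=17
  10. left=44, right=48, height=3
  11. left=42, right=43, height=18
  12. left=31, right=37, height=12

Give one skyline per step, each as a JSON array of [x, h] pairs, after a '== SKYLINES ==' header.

== SKYLINES ==
[[28,5],[34,0]]
[[28,5],[34,0],[40,3],[42,0]]
[[28,5],[31,20],[38,0],[40,3],[42,0]]
[[28,5],[31,20],[42,0]]
[[5,2],[20,0],[28,5],[31,20],[42,0]]
[[5,2],[20,0],[22,20],[42,0]]
[[5,2],[12,14],[22,20],[42,0]]
[[5,2],[12,14],[22,20],[42,0]]
[[5,2],[10,17],[16,14],[22,20],[42,0]]
[[5,2],[10,17],[16,14],[22,20],[42,0],[44,3],[48,0]]
[[5,2],[10,17],[16,14],[22,20],[42,18],[43,0],[44,3],[48,0]]
[[5,2],[10,17],[16,14],[22,20],[42,18],[43,0],[44,3],[48,0]]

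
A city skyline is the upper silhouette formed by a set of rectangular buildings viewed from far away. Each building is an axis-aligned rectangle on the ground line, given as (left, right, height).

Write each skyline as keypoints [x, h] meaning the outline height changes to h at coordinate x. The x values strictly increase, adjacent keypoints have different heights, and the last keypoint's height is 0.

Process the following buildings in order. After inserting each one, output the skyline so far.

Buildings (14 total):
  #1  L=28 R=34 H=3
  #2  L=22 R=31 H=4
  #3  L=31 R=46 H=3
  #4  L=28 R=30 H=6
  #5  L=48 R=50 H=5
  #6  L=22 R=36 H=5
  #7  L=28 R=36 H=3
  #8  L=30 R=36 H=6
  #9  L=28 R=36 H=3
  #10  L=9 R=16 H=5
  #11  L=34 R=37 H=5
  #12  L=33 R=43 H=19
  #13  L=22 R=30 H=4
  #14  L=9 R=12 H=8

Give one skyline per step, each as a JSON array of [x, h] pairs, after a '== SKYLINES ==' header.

== SKYLINES ==
[[28,3],[34,0]]
[[22,4],[31,3],[34,0]]
[[22,4],[31,3],[46,0]]
[[22,4],[28,6],[30,4],[31,3],[46,0]]
[[22,4],[28,6],[30,4],[31,3],[46,0],[48,5],[50,0]]
[[22,5],[28,6],[30,5],[36,3],[46,0],[48,5],[50,0]]
[[22,5],[28,6],[30,5],[36,3],[46,0],[48,5],[50,0]]
[[22,5],[28,6],[36,3],[46,0],[48,5],[50,0]]
[[22,5],[28,6],[36,3],[46,0],[48,5],[50,0]]
[[9,5],[16,0],[22,5],[28,6],[36,3],[46,0],[48,5],[50,0]]
[[9,5],[16,0],[22,5],[28,6],[36,5],[37,3],[46,0],[48,5],[50,0]]
[[9,5],[16,0],[22,5],[28,6],[33,19],[43,3],[46,0],[48,5],[50,0]]
[[9,5],[16,0],[22,5],[28,6],[33,19],[43,3],[46,0],[48,5],[50,0]]
[[9,8],[12,5],[16,0],[22,5],[28,6],[33,19],[43,3],[46,0],[48,5],[50,0]]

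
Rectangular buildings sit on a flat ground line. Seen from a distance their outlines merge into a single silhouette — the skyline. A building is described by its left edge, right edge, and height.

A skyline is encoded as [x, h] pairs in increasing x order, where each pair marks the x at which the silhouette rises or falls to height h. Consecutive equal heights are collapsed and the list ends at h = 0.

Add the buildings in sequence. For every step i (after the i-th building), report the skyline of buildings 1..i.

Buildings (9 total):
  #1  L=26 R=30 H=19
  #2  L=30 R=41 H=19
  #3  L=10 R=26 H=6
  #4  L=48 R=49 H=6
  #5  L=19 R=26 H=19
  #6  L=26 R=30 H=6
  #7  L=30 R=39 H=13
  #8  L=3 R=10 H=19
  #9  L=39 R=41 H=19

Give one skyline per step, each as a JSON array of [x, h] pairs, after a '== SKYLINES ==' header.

== SKYLINES ==
[[26,19],[30,0]]
[[26,19],[41,0]]
[[10,6],[26,19],[41,0]]
[[10,6],[26,19],[41,0],[48,6],[49,0]]
[[10,6],[19,19],[41,0],[48,6],[49,0]]
[[10,6],[19,19],[41,0],[48,6],[49,0]]
[[10,6],[19,19],[41,0],[48,6],[49,0]]
[[3,19],[10,6],[19,19],[41,0],[48,6],[49,0]]
[[3,19],[10,6],[19,19],[41,0],[48,6],[49,0]]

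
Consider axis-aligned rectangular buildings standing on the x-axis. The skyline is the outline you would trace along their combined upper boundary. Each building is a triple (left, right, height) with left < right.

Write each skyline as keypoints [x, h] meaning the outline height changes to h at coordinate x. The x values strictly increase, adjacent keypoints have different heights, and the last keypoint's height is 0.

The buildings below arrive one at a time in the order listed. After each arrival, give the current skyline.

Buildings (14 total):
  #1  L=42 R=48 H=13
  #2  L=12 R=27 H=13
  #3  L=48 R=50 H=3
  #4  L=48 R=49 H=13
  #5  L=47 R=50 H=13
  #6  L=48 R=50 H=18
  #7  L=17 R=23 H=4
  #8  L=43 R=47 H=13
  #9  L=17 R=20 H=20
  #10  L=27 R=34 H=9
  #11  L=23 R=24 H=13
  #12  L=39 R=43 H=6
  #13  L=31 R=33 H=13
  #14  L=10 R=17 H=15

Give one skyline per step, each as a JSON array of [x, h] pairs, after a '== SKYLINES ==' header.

== SKYLINES ==
[[42,13],[48,0]]
[[12,13],[27,0],[42,13],[48,0]]
[[12,13],[27,0],[42,13],[48,3],[50,0]]
[[12,13],[27,0],[42,13],[49,3],[50,0]]
[[12,13],[27,0],[42,13],[50,0]]
[[12,13],[27,0],[42,13],[48,18],[50,0]]
[[12,13],[27,0],[42,13],[48,18],[50,0]]
[[12,13],[27,0],[42,13],[48,18],[50,0]]
[[12,13],[17,20],[20,13],[27,0],[42,13],[48,18],[50,0]]
[[12,13],[17,20],[20,13],[27,9],[34,0],[42,13],[48,18],[50,0]]
[[12,13],[17,20],[20,13],[27,9],[34,0],[42,13],[48,18],[50,0]]
[[12,13],[17,20],[20,13],[27,9],[34,0],[39,6],[42,13],[48,18],[50,0]]
[[12,13],[17,20],[20,13],[27,9],[31,13],[33,9],[34,0],[39,6],[42,13],[48,18],[50,0]]
[[10,15],[17,20],[20,13],[27,9],[31,13],[33,9],[34,0],[39,6],[42,13],[48,18],[50,0]]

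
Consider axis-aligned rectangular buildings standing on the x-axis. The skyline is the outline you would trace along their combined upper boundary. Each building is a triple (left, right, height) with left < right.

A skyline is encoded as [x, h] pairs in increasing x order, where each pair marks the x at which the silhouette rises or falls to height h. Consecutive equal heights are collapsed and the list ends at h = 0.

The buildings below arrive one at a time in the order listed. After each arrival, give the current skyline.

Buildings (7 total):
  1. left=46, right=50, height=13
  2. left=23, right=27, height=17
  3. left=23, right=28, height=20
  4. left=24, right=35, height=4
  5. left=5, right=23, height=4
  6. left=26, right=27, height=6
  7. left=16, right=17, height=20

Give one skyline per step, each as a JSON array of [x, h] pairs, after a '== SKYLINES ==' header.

== SKYLINES ==
[[46,13],[50,0]]
[[23,17],[27,0],[46,13],[50,0]]
[[23,20],[28,0],[46,13],[50,0]]
[[23,20],[28,4],[35,0],[46,13],[50,0]]
[[5,4],[23,20],[28,4],[35,0],[46,13],[50,0]]
[[5,4],[23,20],[28,4],[35,0],[46,13],[50,0]]
[[5,4],[16,20],[17,4],[23,20],[28,4],[35,0],[46,13],[50,0]]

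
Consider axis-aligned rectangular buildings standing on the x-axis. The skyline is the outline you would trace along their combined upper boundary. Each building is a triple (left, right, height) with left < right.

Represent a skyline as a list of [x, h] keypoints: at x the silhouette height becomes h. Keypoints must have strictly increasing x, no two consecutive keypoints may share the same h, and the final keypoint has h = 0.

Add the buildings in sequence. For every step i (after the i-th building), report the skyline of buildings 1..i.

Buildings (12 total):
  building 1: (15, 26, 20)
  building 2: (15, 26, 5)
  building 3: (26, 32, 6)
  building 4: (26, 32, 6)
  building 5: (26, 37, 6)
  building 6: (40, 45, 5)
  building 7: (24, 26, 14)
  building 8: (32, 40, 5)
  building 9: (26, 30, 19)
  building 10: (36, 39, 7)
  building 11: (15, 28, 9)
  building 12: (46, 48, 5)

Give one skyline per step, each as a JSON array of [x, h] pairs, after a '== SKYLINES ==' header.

== SKYLINES ==
[[15,20],[26,0]]
[[15,20],[26,0]]
[[15,20],[26,6],[32,0]]
[[15,20],[26,6],[32,0]]
[[15,20],[26,6],[37,0]]
[[15,20],[26,6],[37,0],[40,5],[45,0]]
[[15,20],[26,6],[37,0],[40,5],[45,0]]
[[15,20],[26,6],[37,5],[45,0]]
[[15,20],[26,19],[30,6],[37,5],[45,0]]
[[15,20],[26,19],[30,6],[36,7],[39,5],[45,0]]
[[15,20],[26,19],[30,6],[36,7],[39,5],[45,0]]
[[15,20],[26,19],[30,6],[36,7],[39,5],[45,0],[46,5],[48,0]]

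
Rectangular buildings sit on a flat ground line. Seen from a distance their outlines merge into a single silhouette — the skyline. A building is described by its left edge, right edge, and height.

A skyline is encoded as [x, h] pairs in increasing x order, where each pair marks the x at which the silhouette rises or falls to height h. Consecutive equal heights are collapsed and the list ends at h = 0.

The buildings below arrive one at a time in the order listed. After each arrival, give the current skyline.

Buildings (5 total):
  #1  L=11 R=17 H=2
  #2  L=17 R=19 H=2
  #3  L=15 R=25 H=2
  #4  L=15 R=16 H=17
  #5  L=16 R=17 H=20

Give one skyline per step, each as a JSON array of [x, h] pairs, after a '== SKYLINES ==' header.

== SKYLINES ==
[[11,2],[17,0]]
[[11,2],[19,0]]
[[11,2],[25,0]]
[[11,2],[15,17],[16,2],[25,0]]
[[11,2],[15,17],[16,20],[17,2],[25,0]]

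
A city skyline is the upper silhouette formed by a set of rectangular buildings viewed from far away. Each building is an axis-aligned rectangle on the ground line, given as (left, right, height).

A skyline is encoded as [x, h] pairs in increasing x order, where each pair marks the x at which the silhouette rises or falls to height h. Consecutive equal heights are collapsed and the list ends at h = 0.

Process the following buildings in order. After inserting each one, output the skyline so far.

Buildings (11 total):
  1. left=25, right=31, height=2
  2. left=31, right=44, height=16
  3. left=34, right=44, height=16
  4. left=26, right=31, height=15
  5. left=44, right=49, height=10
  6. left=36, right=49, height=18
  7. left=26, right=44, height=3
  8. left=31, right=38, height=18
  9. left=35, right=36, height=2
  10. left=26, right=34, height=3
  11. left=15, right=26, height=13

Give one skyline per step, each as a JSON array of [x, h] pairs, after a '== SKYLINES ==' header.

== SKYLINES ==
[[25,2],[31,0]]
[[25,2],[31,16],[44,0]]
[[25,2],[31,16],[44,0]]
[[25,2],[26,15],[31,16],[44,0]]
[[25,2],[26,15],[31,16],[44,10],[49,0]]
[[25,2],[26,15],[31,16],[36,18],[49,0]]
[[25,2],[26,15],[31,16],[36,18],[49,0]]
[[25,2],[26,15],[31,18],[49,0]]
[[25,2],[26,15],[31,18],[49,0]]
[[25,2],[26,15],[31,18],[49,0]]
[[15,13],[26,15],[31,18],[49,0]]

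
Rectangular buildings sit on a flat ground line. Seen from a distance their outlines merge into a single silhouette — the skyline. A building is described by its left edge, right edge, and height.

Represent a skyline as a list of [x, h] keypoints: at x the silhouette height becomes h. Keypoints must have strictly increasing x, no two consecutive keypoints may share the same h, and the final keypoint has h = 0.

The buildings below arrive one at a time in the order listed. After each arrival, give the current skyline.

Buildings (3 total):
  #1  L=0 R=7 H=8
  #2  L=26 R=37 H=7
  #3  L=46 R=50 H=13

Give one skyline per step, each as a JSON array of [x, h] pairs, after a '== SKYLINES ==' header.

== SKYLINES ==
[[0,8],[7,0]]
[[0,8],[7,0],[26,7],[37,0]]
[[0,8],[7,0],[26,7],[37,0],[46,13],[50,0]]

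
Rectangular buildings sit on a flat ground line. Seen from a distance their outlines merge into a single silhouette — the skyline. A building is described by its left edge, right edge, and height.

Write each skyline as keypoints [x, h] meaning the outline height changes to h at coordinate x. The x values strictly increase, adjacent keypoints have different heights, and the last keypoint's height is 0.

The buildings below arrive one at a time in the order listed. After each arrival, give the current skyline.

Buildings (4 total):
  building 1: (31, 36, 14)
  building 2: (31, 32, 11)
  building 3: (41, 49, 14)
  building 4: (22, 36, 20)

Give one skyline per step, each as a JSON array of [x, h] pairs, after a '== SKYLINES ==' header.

== SKYLINES ==
[[31,14],[36,0]]
[[31,14],[36,0]]
[[31,14],[36,0],[41,14],[49,0]]
[[22,20],[36,0],[41,14],[49,0]]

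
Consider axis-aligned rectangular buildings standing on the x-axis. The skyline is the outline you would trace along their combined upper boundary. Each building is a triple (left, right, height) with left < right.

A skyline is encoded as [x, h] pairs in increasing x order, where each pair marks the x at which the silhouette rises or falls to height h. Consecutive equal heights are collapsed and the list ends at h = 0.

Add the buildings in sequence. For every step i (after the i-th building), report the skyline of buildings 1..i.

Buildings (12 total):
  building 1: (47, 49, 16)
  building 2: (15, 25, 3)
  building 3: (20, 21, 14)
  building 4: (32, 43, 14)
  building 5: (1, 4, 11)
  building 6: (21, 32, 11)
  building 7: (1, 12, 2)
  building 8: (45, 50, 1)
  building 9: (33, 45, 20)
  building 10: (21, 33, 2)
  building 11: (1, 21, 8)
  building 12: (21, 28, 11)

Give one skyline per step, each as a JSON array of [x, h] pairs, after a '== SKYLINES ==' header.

== SKYLINES ==
[[47,16],[49,0]]
[[15,3],[25,0],[47,16],[49,0]]
[[15,3],[20,14],[21,3],[25,0],[47,16],[49,0]]
[[15,3],[20,14],[21,3],[25,0],[32,14],[43,0],[47,16],[49,0]]
[[1,11],[4,0],[15,3],[20,14],[21,3],[25,0],[32,14],[43,0],[47,16],[49,0]]
[[1,11],[4,0],[15,3],[20,14],[21,11],[32,14],[43,0],[47,16],[49,0]]
[[1,11],[4,2],[12,0],[15,3],[20,14],[21,11],[32,14],[43,0],[47,16],[49,0]]
[[1,11],[4,2],[12,0],[15,3],[20,14],[21,11],[32,14],[43,0],[45,1],[47,16],[49,1],[50,0]]
[[1,11],[4,2],[12,0],[15,3],[20,14],[21,11],[32,14],[33,20],[45,1],[47,16],[49,1],[50,0]]
[[1,11],[4,2],[12,0],[15,3],[20,14],[21,11],[32,14],[33,20],[45,1],[47,16],[49,1],[50,0]]
[[1,11],[4,8],[20,14],[21,11],[32,14],[33,20],[45,1],[47,16],[49,1],[50,0]]
[[1,11],[4,8],[20,14],[21,11],[32,14],[33,20],[45,1],[47,16],[49,1],[50,0]]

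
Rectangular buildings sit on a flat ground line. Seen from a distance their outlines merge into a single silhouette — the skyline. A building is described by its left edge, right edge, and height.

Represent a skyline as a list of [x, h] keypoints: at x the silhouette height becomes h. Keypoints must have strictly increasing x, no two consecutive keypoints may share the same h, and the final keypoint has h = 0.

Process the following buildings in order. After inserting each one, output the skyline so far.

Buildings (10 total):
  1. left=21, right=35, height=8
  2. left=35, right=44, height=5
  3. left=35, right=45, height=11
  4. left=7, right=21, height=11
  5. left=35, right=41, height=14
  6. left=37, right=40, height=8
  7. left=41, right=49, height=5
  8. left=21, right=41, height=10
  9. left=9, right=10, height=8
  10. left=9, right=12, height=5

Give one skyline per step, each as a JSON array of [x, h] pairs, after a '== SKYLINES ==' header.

== SKYLINES ==
[[21,8],[35,0]]
[[21,8],[35,5],[44,0]]
[[21,8],[35,11],[45,0]]
[[7,11],[21,8],[35,11],[45,0]]
[[7,11],[21,8],[35,14],[41,11],[45,0]]
[[7,11],[21,8],[35,14],[41,11],[45,0]]
[[7,11],[21,8],[35,14],[41,11],[45,5],[49,0]]
[[7,11],[21,10],[35,14],[41,11],[45,5],[49,0]]
[[7,11],[21,10],[35,14],[41,11],[45,5],[49,0]]
[[7,11],[21,10],[35,14],[41,11],[45,5],[49,0]]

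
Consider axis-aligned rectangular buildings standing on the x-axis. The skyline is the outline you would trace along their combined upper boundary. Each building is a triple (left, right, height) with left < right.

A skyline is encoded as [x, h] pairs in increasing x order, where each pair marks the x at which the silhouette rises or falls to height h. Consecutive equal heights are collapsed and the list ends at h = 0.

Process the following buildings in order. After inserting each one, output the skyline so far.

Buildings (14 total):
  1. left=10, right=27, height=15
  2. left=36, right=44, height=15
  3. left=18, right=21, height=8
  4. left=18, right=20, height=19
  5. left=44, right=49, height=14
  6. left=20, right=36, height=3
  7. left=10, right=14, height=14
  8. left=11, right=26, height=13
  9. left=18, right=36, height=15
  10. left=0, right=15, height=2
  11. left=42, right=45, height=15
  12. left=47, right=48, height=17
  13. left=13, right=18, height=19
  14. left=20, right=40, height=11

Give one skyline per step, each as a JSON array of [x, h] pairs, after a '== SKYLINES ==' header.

== SKYLINES ==
[[10,15],[27,0]]
[[10,15],[27,0],[36,15],[44,0]]
[[10,15],[27,0],[36,15],[44,0]]
[[10,15],[18,19],[20,15],[27,0],[36,15],[44,0]]
[[10,15],[18,19],[20,15],[27,0],[36,15],[44,14],[49,0]]
[[10,15],[18,19],[20,15],[27,3],[36,15],[44,14],[49,0]]
[[10,15],[18,19],[20,15],[27,3],[36,15],[44,14],[49,0]]
[[10,15],[18,19],[20,15],[27,3],[36,15],[44,14],[49,0]]
[[10,15],[18,19],[20,15],[44,14],[49,0]]
[[0,2],[10,15],[18,19],[20,15],[44,14],[49,0]]
[[0,2],[10,15],[18,19],[20,15],[45,14],[49,0]]
[[0,2],[10,15],[18,19],[20,15],[45,14],[47,17],[48,14],[49,0]]
[[0,2],[10,15],[13,19],[20,15],[45,14],[47,17],[48,14],[49,0]]
[[0,2],[10,15],[13,19],[20,15],[45,14],[47,17],[48,14],[49,0]]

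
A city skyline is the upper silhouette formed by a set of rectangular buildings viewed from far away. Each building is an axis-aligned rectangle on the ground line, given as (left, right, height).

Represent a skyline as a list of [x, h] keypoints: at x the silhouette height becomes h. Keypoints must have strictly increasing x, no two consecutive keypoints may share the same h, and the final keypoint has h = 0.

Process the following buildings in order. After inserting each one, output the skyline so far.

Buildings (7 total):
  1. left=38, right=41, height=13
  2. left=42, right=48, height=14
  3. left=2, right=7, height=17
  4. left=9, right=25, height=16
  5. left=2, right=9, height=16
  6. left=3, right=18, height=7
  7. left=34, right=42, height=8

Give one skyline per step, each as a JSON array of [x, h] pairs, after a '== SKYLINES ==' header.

== SKYLINES ==
[[38,13],[41,0]]
[[38,13],[41,0],[42,14],[48,0]]
[[2,17],[7,0],[38,13],[41,0],[42,14],[48,0]]
[[2,17],[7,0],[9,16],[25,0],[38,13],[41,0],[42,14],[48,0]]
[[2,17],[7,16],[25,0],[38,13],[41,0],[42,14],[48,0]]
[[2,17],[7,16],[25,0],[38,13],[41,0],[42,14],[48,0]]
[[2,17],[7,16],[25,0],[34,8],[38,13],[41,8],[42,14],[48,0]]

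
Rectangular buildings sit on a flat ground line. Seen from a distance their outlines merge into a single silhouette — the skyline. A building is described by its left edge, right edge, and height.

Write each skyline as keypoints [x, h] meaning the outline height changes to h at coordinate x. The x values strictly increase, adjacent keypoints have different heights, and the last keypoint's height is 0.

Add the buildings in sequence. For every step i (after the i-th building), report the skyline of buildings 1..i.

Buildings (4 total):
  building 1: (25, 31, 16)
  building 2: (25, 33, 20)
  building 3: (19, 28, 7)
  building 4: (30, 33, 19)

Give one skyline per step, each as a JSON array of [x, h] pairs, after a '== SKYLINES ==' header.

== SKYLINES ==
[[25,16],[31,0]]
[[25,20],[33,0]]
[[19,7],[25,20],[33,0]]
[[19,7],[25,20],[33,0]]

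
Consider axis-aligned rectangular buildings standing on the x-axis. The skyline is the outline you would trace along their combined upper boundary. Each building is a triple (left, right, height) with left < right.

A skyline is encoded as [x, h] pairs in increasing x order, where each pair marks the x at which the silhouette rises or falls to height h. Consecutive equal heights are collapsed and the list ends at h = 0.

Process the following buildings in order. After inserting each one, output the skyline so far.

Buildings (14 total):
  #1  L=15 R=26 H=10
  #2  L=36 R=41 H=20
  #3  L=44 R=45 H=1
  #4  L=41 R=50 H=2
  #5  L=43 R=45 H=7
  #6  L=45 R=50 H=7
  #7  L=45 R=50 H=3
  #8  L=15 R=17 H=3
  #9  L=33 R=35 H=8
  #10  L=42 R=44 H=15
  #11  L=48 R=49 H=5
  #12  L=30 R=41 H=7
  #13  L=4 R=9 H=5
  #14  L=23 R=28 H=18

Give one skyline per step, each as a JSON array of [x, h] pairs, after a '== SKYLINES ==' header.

== SKYLINES ==
[[15,10],[26,0]]
[[15,10],[26,0],[36,20],[41,0]]
[[15,10],[26,0],[36,20],[41,0],[44,1],[45,0]]
[[15,10],[26,0],[36,20],[41,2],[50,0]]
[[15,10],[26,0],[36,20],[41,2],[43,7],[45,2],[50,0]]
[[15,10],[26,0],[36,20],[41,2],[43,7],[50,0]]
[[15,10],[26,0],[36,20],[41,2],[43,7],[50,0]]
[[15,10],[26,0],[36,20],[41,2],[43,7],[50,0]]
[[15,10],[26,0],[33,8],[35,0],[36,20],[41,2],[43,7],[50,0]]
[[15,10],[26,0],[33,8],[35,0],[36,20],[41,2],[42,15],[44,7],[50,0]]
[[15,10],[26,0],[33,8],[35,0],[36,20],[41,2],[42,15],[44,7],[50,0]]
[[15,10],[26,0],[30,7],[33,8],[35,7],[36,20],[41,2],[42,15],[44,7],[50,0]]
[[4,5],[9,0],[15,10],[26,0],[30,7],[33,8],[35,7],[36,20],[41,2],[42,15],[44,7],[50,0]]
[[4,5],[9,0],[15,10],[23,18],[28,0],[30,7],[33,8],[35,7],[36,20],[41,2],[42,15],[44,7],[50,0]]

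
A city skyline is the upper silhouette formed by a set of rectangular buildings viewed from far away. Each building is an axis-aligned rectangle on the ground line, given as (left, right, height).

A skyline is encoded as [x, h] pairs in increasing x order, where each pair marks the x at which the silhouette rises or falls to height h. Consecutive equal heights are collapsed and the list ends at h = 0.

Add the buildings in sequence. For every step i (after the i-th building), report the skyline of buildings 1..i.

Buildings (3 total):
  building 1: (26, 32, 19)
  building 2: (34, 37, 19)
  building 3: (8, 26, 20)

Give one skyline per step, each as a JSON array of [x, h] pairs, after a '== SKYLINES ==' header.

== SKYLINES ==
[[26,19],[32,0]]
[[26,19],[32,0],[34,19],[37,0]]
[[8,20],[26,19],[32,0],[34,19],[37,0]]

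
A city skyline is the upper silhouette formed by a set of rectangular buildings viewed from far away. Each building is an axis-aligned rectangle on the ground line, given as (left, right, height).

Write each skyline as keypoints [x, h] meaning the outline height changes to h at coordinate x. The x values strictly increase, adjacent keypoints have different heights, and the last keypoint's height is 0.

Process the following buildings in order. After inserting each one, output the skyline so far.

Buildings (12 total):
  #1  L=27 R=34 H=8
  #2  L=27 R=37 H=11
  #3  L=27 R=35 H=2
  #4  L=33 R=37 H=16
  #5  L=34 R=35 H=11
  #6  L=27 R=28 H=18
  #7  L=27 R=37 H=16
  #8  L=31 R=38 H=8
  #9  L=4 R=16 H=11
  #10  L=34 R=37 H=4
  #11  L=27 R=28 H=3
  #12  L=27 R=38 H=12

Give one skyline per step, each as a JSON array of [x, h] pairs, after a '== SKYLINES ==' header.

== SKYLINES ==
[[27,8],[34,0]]
[[27,11],[37,0]]
[[27,11],[37,0]]
[[27,11],[33,16],[37,0]]
[[27,11],[33,16],[37,0]]
[[27,18],[28,11],[33,16],[37,0]]
[[27,18],[28,16],[37,0]]
[[27,18],[28,16],[37,8],[38,0]]
[[4,11],[16,0],[27,18],[28,16],[37,8],[38,0]]
[[4,11],[16,0],[27,18],[28,16],[37,8],[38,0]]
[[4,11],[16,0],[27,18],[28,16],[37,8],[38,0]]
[[4,11],[16,0],[27,18],[28,16],[37,12],[38,0]]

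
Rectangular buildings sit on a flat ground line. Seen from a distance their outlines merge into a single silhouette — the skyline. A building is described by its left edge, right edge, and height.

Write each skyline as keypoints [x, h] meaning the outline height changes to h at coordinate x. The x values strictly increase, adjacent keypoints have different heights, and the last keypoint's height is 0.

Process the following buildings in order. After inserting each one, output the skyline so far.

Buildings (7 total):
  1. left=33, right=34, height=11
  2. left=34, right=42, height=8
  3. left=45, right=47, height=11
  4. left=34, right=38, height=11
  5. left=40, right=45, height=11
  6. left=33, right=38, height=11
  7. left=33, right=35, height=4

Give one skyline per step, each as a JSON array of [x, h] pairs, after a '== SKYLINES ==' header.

== SKYLINES ==
[[33,11],[34,0]]
[[33,11],[34,8],[42,0]]
[[33,11],[34,8],[42,0],[45,11],[47,0]]
[[33,11],[38,8],[42,0],[45,11],[47,0]]
[[33,11],[38,8],[40,11],[47,0]]
[[33,11],[38,8],[40,11],[47,0]]
[[33,11],[38,8],[40,11],[47,0]]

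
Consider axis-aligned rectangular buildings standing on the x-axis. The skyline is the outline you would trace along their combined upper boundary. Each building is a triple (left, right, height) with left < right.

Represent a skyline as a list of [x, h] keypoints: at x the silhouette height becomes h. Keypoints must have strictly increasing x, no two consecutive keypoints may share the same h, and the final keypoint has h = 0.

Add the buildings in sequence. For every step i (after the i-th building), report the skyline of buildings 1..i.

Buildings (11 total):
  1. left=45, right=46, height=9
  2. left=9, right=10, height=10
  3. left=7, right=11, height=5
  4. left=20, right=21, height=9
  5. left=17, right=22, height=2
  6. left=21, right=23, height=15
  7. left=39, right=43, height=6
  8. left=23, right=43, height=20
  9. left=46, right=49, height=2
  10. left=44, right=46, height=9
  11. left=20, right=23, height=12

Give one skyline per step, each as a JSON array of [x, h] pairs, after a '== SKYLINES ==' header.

== SKYLINES ==
[[45,9],[46,0]]
[[9,10],[10,0],[45,9],[46,0]]
[[7,5],[9,10],[10,5],[11,0],[45,9],[46,0]]
[[7,5],[9,10],[10,5],[11,0],[20,9],[21,0],[45,9],[46,0]]
[[7,5],[9,10],[10,5],[11,0],[17,2],[20,9],[21,2],[22,0],[45,9],[46,0]]
[[7,5],[9,10],[10,5],[11,0],[17,2],[20,9],[21,15],[23,0],[45,9],[46,0]]
[[7,5],[9,10],[10,5],[11,0],[17,2],[20,9],[21,15],[23,0],[39,6],[43,0],[45,9],[46,0]]
[[7,5],[9,10],[10,5],[11,0],[17,2],[20,9],[21,15],[23,20],[43,0],[45,9],[46,0]]
[[7,5],[9,10],[10,5],[11,0],[17,2],[20,9],[21,15],[23,20],[43,0],[45,9],[46,2],[49,0]]
[[7,5],[9,10],[10,5],[11,0],[17,2],[20,9],[21,15],[23,20],[43,0],[44,9],[46,2],[49,0]]
[[7,5],[9,10],[10,5],[11,0],[17,2],[20,12],[21,15],[23,20],[43,0],[44,9],[46,2],[49,0]]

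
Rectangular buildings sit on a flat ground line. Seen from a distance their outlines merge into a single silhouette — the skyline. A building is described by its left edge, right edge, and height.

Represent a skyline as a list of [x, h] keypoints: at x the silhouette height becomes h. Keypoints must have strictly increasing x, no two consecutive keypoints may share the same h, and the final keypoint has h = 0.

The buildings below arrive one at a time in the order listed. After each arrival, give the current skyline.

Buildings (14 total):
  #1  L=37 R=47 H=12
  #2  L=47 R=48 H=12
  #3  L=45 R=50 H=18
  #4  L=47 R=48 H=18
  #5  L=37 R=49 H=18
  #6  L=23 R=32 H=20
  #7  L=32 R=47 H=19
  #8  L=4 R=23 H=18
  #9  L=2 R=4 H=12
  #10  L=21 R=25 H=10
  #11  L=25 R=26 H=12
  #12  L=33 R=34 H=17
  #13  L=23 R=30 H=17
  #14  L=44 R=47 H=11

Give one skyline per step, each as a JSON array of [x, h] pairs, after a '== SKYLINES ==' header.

== SKYLINES ==
[[37,12],[47,0]]
[[37,12],[48,0]]
[[37,12],[45,18],[50,0]]
[[37,12],[45,18],[50,0]]
[[37,18],[50,0]]
[[23,20],[32,0],[37,18],[50,0]]
[[23,20],[32,19],[47,18],[50,0]]
[[4,18],[23,20],[32,19],[47,18],[50,0]]
[[2,12],[4,18],[23,20],[32,19],[47,18],[50,0]]
[[2,12],[4,18],[23,20],[32,19],[47,18],[50,0]]
[[2,12],[4,18],[23,20],[32,19],[47,18],[50,0]]
[[2,12],[4,18],[23,20],[32,19],[47,18],[50,0]]
[[2,12],[4,18],[23,20],[32,19],[47,18],[50,0]]
[[2,12],[4,18],[23,20],[32,19],[47,18],[50,0]]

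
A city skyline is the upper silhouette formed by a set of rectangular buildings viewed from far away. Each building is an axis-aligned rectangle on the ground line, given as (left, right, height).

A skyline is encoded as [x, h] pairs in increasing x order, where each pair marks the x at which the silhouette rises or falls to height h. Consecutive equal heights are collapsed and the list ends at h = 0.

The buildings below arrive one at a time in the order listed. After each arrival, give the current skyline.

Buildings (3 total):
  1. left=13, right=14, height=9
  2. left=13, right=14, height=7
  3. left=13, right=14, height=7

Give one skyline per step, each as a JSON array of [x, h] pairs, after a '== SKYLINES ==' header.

== SKYLINES ==
[[13,9],[14,0]]
[[13,9],[14,0]]
[[13,9],[14,0]]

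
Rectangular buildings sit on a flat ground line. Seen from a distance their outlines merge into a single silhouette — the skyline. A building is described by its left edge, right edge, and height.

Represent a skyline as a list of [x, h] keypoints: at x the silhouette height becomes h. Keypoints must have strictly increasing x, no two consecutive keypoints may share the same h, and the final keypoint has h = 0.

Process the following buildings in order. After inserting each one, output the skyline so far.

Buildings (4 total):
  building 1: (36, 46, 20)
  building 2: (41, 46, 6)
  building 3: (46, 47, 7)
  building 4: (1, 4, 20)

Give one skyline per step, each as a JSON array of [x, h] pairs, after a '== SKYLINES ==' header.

== SKYLINES ==
[[36,20],[46,0]]
[[36,20],[46,0]]
[[36,20],[46,7],[47,0]]
[[1,20],[4,0],[36,20],[46,7],[47,0]]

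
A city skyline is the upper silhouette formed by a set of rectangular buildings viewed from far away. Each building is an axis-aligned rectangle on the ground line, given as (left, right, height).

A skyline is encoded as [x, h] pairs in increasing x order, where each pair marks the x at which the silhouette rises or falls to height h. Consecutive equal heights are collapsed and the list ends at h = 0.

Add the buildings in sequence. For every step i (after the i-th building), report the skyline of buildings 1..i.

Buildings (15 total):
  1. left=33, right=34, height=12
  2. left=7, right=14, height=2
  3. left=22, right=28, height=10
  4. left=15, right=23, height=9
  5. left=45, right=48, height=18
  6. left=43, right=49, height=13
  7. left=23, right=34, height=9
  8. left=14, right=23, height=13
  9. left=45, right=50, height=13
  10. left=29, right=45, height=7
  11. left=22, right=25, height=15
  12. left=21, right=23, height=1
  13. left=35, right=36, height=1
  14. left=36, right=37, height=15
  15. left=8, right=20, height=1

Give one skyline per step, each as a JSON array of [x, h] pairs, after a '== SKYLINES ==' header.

== SKYLINES ==
[[33,12],[34,0]]
[[7,2],[14,0],[33,12],[34,0]]
[[7,2],[14,0],[22,10],[28,0],[33,12],[34,0]]
[[7,2],[14,0],[15,9],[22,10],[28,0],[33,12],[34,0]]
[[7,2],[14,0],[15,9],[22,10],[28,0],[33,12],[34,0],[45,18],[48,0]]
[[7,2],[14,0],[15,9],[22,10],[28,0],[33,12],[34,0],[43,13],[45,18],[48,13],[49,0]]
[[7,2],[14,0],[15,9],[22,10],[28,9],[33,12],[34,0],[43,13],[45,18],[48,13],[49,0]]
[[7,2],[14,13],[23,10],[28,9],[33,12],[34,0],[43,13],[45,18],[48,13],[49,0]]
[[7,2],[14,13],[23,10],[28,9],[33,12],[34,0],[43,13],[45,18],[48,13],[50,0]]
[[7,2],[14,13],[23,10],[28,9],[33,12],[34,7],[43,13],[45,18],[48,13],[50,0]]
[[7,2],[14,13],[22,15],[25,10],[28,9],[33,12],[34,7],[43,13],[45,18],[48,13],[50,0]]
[[7,2],[14,13],[22,15],[25,10],[28,9],[33,12],[34,7],[43,13],[45,18],[48,13],[50,0]]
[[7,2],[14,13],[22,15],[25,10],[28,9],[33,12],[34,7],[43,13],[45,18],[48,13],[50,0]]
[[7,2],[14,13],[22,15],[25,10],[28,9],[33,12],[34,7],[36,15],[37,7],[43,13],[45,18],[48,13],[50,0]]
[[7,2],[14,13],[22,15],[25,10],[28,9],[33,12],[34,7],[36,15],[37,7],[43,13],[45,18],[48,13],[50,0]]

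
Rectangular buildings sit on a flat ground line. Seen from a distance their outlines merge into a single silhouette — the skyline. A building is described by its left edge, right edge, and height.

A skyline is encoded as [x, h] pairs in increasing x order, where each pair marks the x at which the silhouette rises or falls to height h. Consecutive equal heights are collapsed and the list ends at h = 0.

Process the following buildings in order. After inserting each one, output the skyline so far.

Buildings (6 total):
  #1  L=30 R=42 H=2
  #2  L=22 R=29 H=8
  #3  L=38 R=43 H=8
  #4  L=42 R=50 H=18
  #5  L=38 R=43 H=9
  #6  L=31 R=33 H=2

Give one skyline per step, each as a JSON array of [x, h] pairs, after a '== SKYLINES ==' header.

== SKYLINES ==
[[30,2],[42,0]]
[[22,8],[29,0],[30,2],[42,0]]
[[22,8],[29,0],[30,2],[38,8],[43,0]]
[[22,8],[29,0],[30,2],[38,8],[42,18],[50,0]]
[[22,8],[29,0],[30,2],[38,9],[42,18],[50,0]]
[[22,8],[29,0],[30,2],[38,9],[42,18],[50,0]]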